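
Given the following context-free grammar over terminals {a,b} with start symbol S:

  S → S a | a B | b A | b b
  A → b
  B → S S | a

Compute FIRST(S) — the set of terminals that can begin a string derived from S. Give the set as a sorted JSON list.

FIRST sets, iterate to fixpoint:
round 1:
  A via A→b: +{b}
  B via B→a: +{a}
  S via S→a B: +{a}
  S via S→b A: +{b}
  S: {a,b}  A: {b}  B: {a}
round 2:
  B via B→S S: +{b}
  S: {a,b}  A: {b}  B: {a,b}
round 3: done
  S: {a,b}  A: {b}  B: {a,b}

FIRST(S) = ["a", "b"]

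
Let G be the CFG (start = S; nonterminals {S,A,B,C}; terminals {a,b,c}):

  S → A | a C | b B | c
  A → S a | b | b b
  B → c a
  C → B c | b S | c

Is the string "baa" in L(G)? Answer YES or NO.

Convert to CNF:
  S -> S T0 | T0 C | T1 B | T1 T1 | b | c
  A -> S T0 | T1 T1 | b
  B -> T2 T0
  C -> B T2 | T1 S | c
  T0 -> a
  T1 -> b
  T2 -> c

CYK fill:
  T[0,0] 'b' = {A,S,T1}  orig:{A,S}
  T[1,1] 'a' = {T0}  orig:{}
  T[2,2] 'a' = {T0}  orig:{}
  T[0,1] 'ba' = {A,S}
  T[1,2] 'aa' = ∅
  T[0,2] 'baa' = {A,S}

S ∈ T[0,2] ⇒ YES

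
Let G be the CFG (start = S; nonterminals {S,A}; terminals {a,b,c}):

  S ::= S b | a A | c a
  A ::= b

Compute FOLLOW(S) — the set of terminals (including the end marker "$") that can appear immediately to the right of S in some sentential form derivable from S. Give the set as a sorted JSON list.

FIRST iteration:
iter 1:
  A via A→b: +{b}
  S via S→a A: +{a}
  S via S→c a: +{c}
  FIRST(S)={a,c}  FIRST(A)={b}
iter 2: — fixpoint
  FIRST(S)={a,c}  FIRST(A)={b}

FOLLOW sets:
seed FOLLOW(S) with $
pass 1:
  S→S b: FOLLOW(S) ⊇ FIRST(b) = {b}; new: +{b}
  S→a A: FOLLOW(A) ⊇ FOLLOW(S) ⊇ {$,b}; new: +{$,b}
  S: {$,b}  A: {$,b}
pass 2: — fixpoint
  S: {$,b}  A: {$,b}

FOLLOW(S) = ["$", "b"]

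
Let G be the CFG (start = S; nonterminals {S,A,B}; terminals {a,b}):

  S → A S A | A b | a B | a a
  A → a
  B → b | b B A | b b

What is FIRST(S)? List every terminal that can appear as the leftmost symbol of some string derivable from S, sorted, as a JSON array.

FIRST iteration:
iter 1:
  A via A→a: +{a}
  B via B→b: +{b}
  S via S→A S A: +{a}
  FIRST(S)={a}  FIRST(A)={a}  FIRST(B)={b}
iter 2: done
  FIRST(S)={a}  FIRST(A)={a}  FIRST(B)={b}

FIRST(S) = ["a"]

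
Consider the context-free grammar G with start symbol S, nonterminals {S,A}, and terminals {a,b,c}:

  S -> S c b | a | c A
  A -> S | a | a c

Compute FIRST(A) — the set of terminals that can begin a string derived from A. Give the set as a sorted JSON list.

FIRST iteration:
round 1:
  A via A→a: +{a}
  S via S→a: +{a}
  S via S→c A: +{c}
  FIRST(S)={a,c}  FIRST(A)={a}
round 2:
  A via A→S: +{c}
  FIRST(S)={a,c}  FIRST(A)={a,c}
round 3: done
  FIRST(S)={a,c}  FIRST(A)={a,c}

FIRST(A) = ["a", "c"]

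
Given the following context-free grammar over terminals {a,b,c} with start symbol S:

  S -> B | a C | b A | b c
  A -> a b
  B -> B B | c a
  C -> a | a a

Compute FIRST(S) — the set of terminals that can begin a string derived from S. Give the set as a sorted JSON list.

FIRST iteration:
round 1:
  A via A→a b: +{a}
  B via B→c a: +{c}
  C via C→a: +{a}
  S via S→B: +{c}
  S via S→a C: +{a}
  S via S→b A: +{b}
  FIRST[S]={a,b,c}  FIRST[A]={a}  FIRST[B]={c}  FIRST[C]={a}
round 2: (no change)
  FIRST[S]={a,b,c}  FIRST[A]={a}  FIRST[B]={c}  FIRST[C]={a}

FIRST(S) = ["a", "b", "c"]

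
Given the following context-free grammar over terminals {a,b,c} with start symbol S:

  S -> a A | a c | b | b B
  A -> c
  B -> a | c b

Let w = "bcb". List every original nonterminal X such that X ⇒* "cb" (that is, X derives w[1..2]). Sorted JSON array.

Convert to CNF:
  S -> T1 B | T2 A | T2 T0 | b
  A -> c
  B -> T0 T1 | a
  T0 -> c
  T1 -> b
  T2 -> a

Fill CYK table bottom-up, restricted to cells inside w[1..2]:
  [1..1]={A,T0}  "c"  orig:{A}
  [2..2]={S,T1}  "b"  orig:{S}
  [1..2]={B}  "cb"

Original NTs in T[1,2] deriving "cb": ["B"]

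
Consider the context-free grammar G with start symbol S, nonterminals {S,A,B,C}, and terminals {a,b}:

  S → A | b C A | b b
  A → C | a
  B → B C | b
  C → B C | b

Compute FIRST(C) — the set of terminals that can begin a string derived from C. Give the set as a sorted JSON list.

Compute FIRST by fixpoint:
round 1:
  A via A→a: +{a}
  B via B→b: +{b}
  C via C→B C: +{b}
  S via S→A: +{a}
  S via S→b C A: +{b}
  FIRST[S]={a,b}  FIRST[A]={a}  FIRST[B]={b}  FIRST[C]={b}
round 2:
  A via A→C: +{b}
  FIRST[S]={a,b}  FIRST[A]={a,b}  FIRST[B]={b}  FIRST[C]={b}
round 3: — fixpoint
  FIRST[S]={a,b}  FIRST[A]={a,b}  FIRST[B]={b}  FIRST[C]={b}

FIRST(C) = ["b"]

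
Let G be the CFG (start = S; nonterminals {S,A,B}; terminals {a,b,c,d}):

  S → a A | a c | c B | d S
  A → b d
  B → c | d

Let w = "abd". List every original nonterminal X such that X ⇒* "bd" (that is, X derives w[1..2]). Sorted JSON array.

Convert to CNF:
  S -> T1 S | T2 A | T2 T3 | T3 B
  A -> T0 T1
  B -> c | d
  T0 -> b
  T1 -> d
  T2 -> a
  T3 -> c

Fill CYK table bottom-up (cells [i..j] with 1 ≤ i ≤ j ≤ 2 only):
  cell(1,1) b: {T0}  orig:{}
  cell(2,2) d: {B,T1}  orig:{B}
  cell(1,2) bd: {A}

Original NTs in T[1,2] deriving "bd": ["A"]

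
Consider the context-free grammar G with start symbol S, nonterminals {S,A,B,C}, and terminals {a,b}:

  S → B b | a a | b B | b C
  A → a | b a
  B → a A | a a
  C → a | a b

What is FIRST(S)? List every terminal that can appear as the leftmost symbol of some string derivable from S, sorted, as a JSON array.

FIRST sets, iterate to fixpoint:
iter 1:
  A via A→a: +{a}
  A via A→b a: +{b}
  B via B→a A: +{a}
  C via C→a: +{a}
  S via S→B b: +{a}
  S via S→b B: +{b}
  FIRST(S)={a,b}  FIRST(A)={a,b}  FIRST(B)={a}  FIRST(C)={a}
iter 2: (stable)
  FIRST(S)={a,b}  FIRST(A)={a,b}  FIRST(B)={a}  FIRST(C)={a}

FIRST(S) = ["a", "b"]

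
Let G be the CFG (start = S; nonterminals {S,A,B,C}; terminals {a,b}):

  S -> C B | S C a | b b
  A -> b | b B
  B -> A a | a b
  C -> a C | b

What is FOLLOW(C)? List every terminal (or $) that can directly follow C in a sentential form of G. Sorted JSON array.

Compute FIRST by fixpoint:
[1]
  A via A→b: +{b}
  B via B→A a: +{b}
  B via B→a b: +{a}
  C via C→a C: +{a}
  C via C→b: +{b}
  S via S→C B: +{a,b}
  S: {a,b}  A: {b}  B: {a,b}  C: {a,b}
[2] done
  S: {a,b}  A: {b}  B: {a,b}  C: {a,b}

FOLLOW sets:
FOLLOW(S) := {$}
round 1:
  B→A a: FOLLOW(A) ⊇ FIRST(a) = {a}; new: +{a}
  S→C B: FOLLOW(C) ⊇ FIRST(B) = {a,b}; new: +{a,b}
  S→C B: FOLLOW(B) ⊇ FOLLOW(S) ⊇ {$}; new: +{$}
  S→S C a: FOLLOW(S) ⊇ FIRST(C) = {a,b}; new: +{a,b}
  FOLLOW(S)={$,a,b}  FOLLOW(A)={a}  FOLLOW(B)={$}  FOLLOW(C)={a,b}
round 2:
  A→b B: FOLLOW(B) ⊇ FOLLOW(A) ⊇ {a}; new: +{a}
  S→C B: FOLLOW(B) ⊇ FOLLOW(S) ⊇ {$,a,b}; new: +{b}
  FOLLOW(S)={$,a,b}  FOLLOW(A)={a}  FOLLOW(B)={$,a,b}  FOLLOW(C)={a,b}
round 3: done
  FOLLOW(S)={$,a,b}  FOLLOW(A)={a}  FOLLOW(B)={$,a,b}  FOLLOW(C)={a,b}

FOLLOW(C) = ["a", "b"]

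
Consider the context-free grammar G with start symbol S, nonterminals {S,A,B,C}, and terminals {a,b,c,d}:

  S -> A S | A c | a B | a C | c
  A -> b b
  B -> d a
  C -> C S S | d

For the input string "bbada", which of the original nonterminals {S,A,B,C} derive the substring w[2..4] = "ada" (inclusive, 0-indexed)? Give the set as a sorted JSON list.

CNF form of G:
  S -> A S | A T3 | T2 B | T2 C | c
  A -> T0 T0
  B -> T1 T2
  C -> C X4 | d
  T0 -> b
  T1 -> d
  T2 -> a
  T3 -> c
  X4 -> S S

CYK fill, restricted to cells inside w[2..4]:
  [2..2]={T2}  "a"  orig:{}
  [3..3]={C,T1}  "d"  orig:{C}
  [4..4]={T2}  "a"  orig:{}
  [2..3]={S}  "ad"
  [3..4]={B}  "da"
  [2..4]={S}  "ada"

Original NTs in T[2,4] deriving "ada": ["S"]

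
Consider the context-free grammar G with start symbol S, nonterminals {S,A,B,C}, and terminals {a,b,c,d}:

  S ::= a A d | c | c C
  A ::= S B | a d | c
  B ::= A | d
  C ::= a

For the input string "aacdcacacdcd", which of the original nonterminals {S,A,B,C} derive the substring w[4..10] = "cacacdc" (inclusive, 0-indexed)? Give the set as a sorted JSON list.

Convert to CNF:
  S -> T0 X3 | T2 C | c
  A -> S B | T0 T1 | c
  B -> S B | T0 T1 | c | d
  C -> a
  T0 -> a
  T1 -> d
  T2 -> c
  X3 -> A T1

CYK table (by increasing span) (cells [i..j] with 4 ≤ i ≤ j ≤ 10 only):
  cell(4,4) c: {A,B,S,T2}  orig:{A,B,S}
  cell(5,5) a: {C,T0}  orig:{C}
  cell(6,6) c: {A,B,S,T2}  orig:{A,B,S}
  cell(7,7) a: {C,T0}  orig:{C}
  cell(8,8) c: {A,B,S,T2}  orig:{A,B,S}
  cell(9,9) d: {B,T1}  orig:{B}
  cell(10,10) c: {A,B,S,T2}  orig:{A,B,S}
  cell(4,5) ca: {S}
  cell(5,6) ac: ∅
  cell(6,7) ca: {S}
  cell(7,8) ac: ∅
  cell(8,9) cd: {A,B,X3}  orig:{A,B}
  cell(9,10) dc: ∅
  cell(4,6) cac: {A,B}
  cell(5,7) aca: ∅
  cell(6,8) cac: {A,B}
  cell(7,9) acd: {S}
  cell(8,10) cdc: ∅
  cell(4,7) caca: ∅
  cell(5,8) acac: ∅
  cell(6,9) cacd: {A,B,X3}  orig:{A,B}
  cell(7,10) acdc: {A,B}
  cell(4,8) cacac: {A,B}
  cell(5,9) acacd: {S}
  cell(6,10) cacdc: {A,B}
  cell(4,9) cacacd: {A,B,X3}  orig:{A,B}
  cell(5,10) acacdc: {A,B}
  cell(4,10) cacacdc: {A,B}

Original NTs in T[4,10] deriving "cacacdc": ["A", "B"]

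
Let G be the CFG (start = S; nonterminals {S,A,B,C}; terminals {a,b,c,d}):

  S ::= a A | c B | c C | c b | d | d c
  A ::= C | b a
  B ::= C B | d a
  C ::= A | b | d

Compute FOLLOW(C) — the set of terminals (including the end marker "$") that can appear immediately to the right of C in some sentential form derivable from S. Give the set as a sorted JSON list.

Compute FIRST by fixpoint:
round 1:
  A via A→b a: +{b}
  B via B→d a: +{d}
  C via C→A: +{b}
  C via C→d: +{d}
  S via S→a A: +{a}
  S via S→c B: +{c}
  S via S→d: +{d}
  FIRST[S]={a,c,d}  FIRST[A]={b}  FIRST[B]={d}  FIRST[C]={b,d}
round 2:
  A via A→C: +{d}
  B via B→C B: +{b}
  FIRST[S]={a,c,d}  FIRST[A]={b,d}  FIRST[B]={b,d}  FIRST[C]={b,d}
round 3: — fixpoint
  FIRST[S]={a,c,d}  FIRST[A]={b,d}  FIRST[B]={b,d}  FIRST[C]={b,d}

Compute FOLLOW by fixpoint:
seed FOLLOW(S) with $
[1]
  B→C B: FOLLOW(C) ⊇ FIRST(B) = {b,d}; new: +{b,d}
  C→A: FOLLOW(A) ⊇ FOLLOW(C) ⊇ {b,d}; new: +{b,d}
  S→a A: FOLLOW(A) ⊇ FOLLOW(S) ⊇ {$}; new: +{$}
  S→c B: FOLLOW(B) ⊇ FOLLOW(S) ⊇ {$}; new: +{$}
  S→c C: FOLLOW(C) ⊇ FOLLOW(S) ⊇ {$}; new: +{$}
  FOLLOW(S)={$}  FOLLOW(A)={$,b,d}  FOLLOW(B)={$}  FOLLOW(C)={$,b,d}
[2] done
  FOLLOW(S)={$}  FOLLOW(A)={$,b,d}  FOLLOW(B)={$}  FOLLOW(C)={$,b,d}

FOLLOW(C) = ["$", "b", "d"]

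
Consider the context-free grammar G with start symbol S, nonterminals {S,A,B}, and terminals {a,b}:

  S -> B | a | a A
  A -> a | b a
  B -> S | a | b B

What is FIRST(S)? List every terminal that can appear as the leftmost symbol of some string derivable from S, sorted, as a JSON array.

Compute FIRST by fixpoint:
[1]
  A via A→a: +{a}
  A via A→b a: +{b}
  B via B→a: +{a}
  B via B→b B: +{b}
  S via S→B: +{a,b}
  FIRST(S)={a,b}  FIRST(A)={a,b}  FIRST(B)={a,b}
[2] (stable)
  FIRST(S)={a,b}  FIRST(A)={a,b}  FIRST(B)={a,b}

FIRST(S) = ["a", "b"]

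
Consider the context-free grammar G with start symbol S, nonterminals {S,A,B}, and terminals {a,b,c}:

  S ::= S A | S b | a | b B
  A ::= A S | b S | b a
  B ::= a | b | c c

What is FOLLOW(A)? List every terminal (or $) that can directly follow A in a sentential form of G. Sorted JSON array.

FIRST sets, iterate to fixpoint:
round 1:
  A via A→b S: +{b}
  B via B→a: +{a}
  B via B→b: +{b}
  B via B→c c: +{c}
  S via S→a: +{a}
  S via S→b B: +{b}
  S: {a,b}  A: {b}  B: {a,b,c}
round 2: (no change)
  S: {a,b}  A: {b}  B: {a,b,c}

FOLLOW sets:
initialize: $ ∈ FOLLOW(S)
pass 1:
  A→A S: FOLLOW(A) ⊇ FIRST(S) = {a,b}; new: +{a,b}
  A→A S: FOLLOW(S) ⊇ FOLLOW(A) ⊇ {a,b}; new: +{a,b}
  S→S A: FOLLOW(A) ⊇ FOLLOW(S) ⊇ {$,a,b}; new: +{$}
  S→b B: FOLLOW(B) ⊇ FOLLOW(S) ⊇ {$,a,b}; new: +{$,a,b}
  S: {$,a,b}  A: {$,a,b}  B: {$,a,b}
pass 2: — fixpoint
  S: {$,a,b}  A: {$,a,b}  B: {$,a,b}

FOLLOW(A) = ["$", "a", "b"]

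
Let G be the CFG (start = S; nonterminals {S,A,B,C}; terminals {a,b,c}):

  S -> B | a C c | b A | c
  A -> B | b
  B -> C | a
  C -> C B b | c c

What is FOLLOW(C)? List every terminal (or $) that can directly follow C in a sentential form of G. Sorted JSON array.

Compute FIRST by fixpoint:
pass 1:
  A via A→b: +{b}
  B via B→a: +{a}
  C via C→c c: +{c}
  S via S→B: +{a}
  S via S→b A: +{b}
  S via S→c: +{c}
  S: {a,b,c}  A: {b}  B: {a}  C: {c}
pass 2:
  A via A→B: +{a}
  B via B→C: +{c}
  S: {a,b,c}  A: {a,b}  B: {a,c}  C: {c}
pass 3:
  A via A→B: +{c}
  S: {a,b,c}  A: {a,b,c}  B: {a,c}  C: {c}
pass 4: — fixpoint
  S: {a,b,c}  A: {a,b,c}  B: {a,c}  C: {c}

Compute FOLLOW by fixpoint:
seed FOLLOW(S) with $
pass 1:
  C→C B b: FOLLOW(C) ⊇ FIRST(B) = {a,c}; new: +{a,c}
  C→C B b: FOLLOW(B) ⊇ FIRST(b) = {b}; new: +{b}
  S→B: FOLLOW(B) ⊇ FOLLOW(S) ⊇ {$}; new: +{$}
  S→b A: FOLLOW(A) ⊇ FOLLOW(S) ⊇ {$}; new: +{$}
  FOLLOW(S)={$}  FOLLOW(A)={$}  FOLLOW(B)={$,b}  FOLLOW(C)={a,c}
pass 2:
  B→C: FOLLOW(C) ⊇ FOLLOW(B) ⊇ {$,b}; new: +{$,b}
  FOLLOW(S)={$}  FOLLOW(A)={$}  FOLLOW(B)={$,b}  FOLLOW(C)={$,a,b,c}
pass 3: — fixpoint
  FOLLOW(S)={$}  FOLLOW(A)={$}  FOLLOW(B)={$,b}  FOLLOW(C)={$,a,b,c}

FOLLOW(C) = ["$", "a", "b", "c"]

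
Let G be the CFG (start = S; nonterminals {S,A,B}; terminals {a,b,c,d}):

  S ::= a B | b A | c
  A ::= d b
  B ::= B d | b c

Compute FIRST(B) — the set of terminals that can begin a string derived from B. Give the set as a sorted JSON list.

FIRST iteration:
iter 1:
  A via A→d b: +{d}
  B via B→b c: +{b}
  S via S→a B: +{a}
  S via S→b A: +{b}
  S via S→c: +{c}
  S: {a,b,c}  A: {d}  B: {b}
iter 2: done
  S: {a,b,c}  A: {d}  B: {b}

FIRST(B) = ["b"]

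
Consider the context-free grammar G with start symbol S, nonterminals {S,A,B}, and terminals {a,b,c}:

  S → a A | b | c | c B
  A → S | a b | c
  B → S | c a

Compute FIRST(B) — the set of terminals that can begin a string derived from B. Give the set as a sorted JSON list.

FIRST iteration:
[1]
  A via A→a b: +{a}
  A via A→c: +{c}
  B via B→c a: +{c}
  S via S→a A: +{a}
  S via S→b: +{b}
  S via S→c: +{c}
  FIRST[S]={a,b,c}  FIRST[A]={a,c}  FIRST[B]={c}
[2]
  A via A→S: +{b}
  B via B→S: +{a,b}
  FIRST[S]={a,b,c}  FIRST[A]={a,b,c}  FIRST[B]={a,b,c}
[3] done
  FIRST[S]={a,b,c}  FIRST[A]={a,b,c}  FIRST[B]={a,b,c}

FIRST(B) = ["a", "b", "c"]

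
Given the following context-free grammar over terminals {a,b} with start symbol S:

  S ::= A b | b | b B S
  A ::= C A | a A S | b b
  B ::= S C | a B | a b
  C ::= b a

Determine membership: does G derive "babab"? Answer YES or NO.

CNF form of G:
  S -> A T1 | T1 X3 | b
  A -> C A | T0 X2 | T1 T1
  B -> S C | T0 B | T0 T1
  C -> T1 T0
  T0 -> a
  T1 -> b
  X2 -> A S
  X3 -> B S

CYK fill:
  T[0,0] 'b' = {S,T1}  orig:{S}
  T[1,1] 'a' = {T0}  orig:{}
  T[2,2] 'b' = {S,T1}  orig:{S}
  T[3,3] 'a' = {T0}  orig:{}
  T[4,4] 'b' = {S,T1}  orig:{S}
  T[0,1] 'ba' = {C}
  T[1,2] 'ab' = {B}
  T[2,3] 'ba' = {C}
  T[3,4] 'ab' = {B}
  T[0,2] 'bab' = ∅
  T[1,3] 'aba' = ∅
  T[2,4] 'bab' = ∅
  T[0,3] 'baba' = ∅
  T[1,4] 'abab' = ∅
  T[0,4] 'babab' = ∅

S ∉ T[0,4] ⇒ NO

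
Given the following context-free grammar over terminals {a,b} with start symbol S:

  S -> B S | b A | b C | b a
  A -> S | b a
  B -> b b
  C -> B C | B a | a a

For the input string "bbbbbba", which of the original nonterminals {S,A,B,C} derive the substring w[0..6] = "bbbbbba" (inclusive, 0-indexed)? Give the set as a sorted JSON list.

Convert to CNF:
  S -> B S | T0 A | T0 C | T0 T1
  A -> B S | T0 A | T0 C | T0 T1
  B -> T0 T0
  C -> B C | B T1 | T1 T1
  T0 -> b
  T1 -> a

Fill CYK table bottom-up (cells [i..j] with 0 ≤ i ≤ j ≤ 6 only):
  [0..0]={T0}  "b"  orig:{}
  [1..1]={T0}  "b"  orig:{}
  [2..2]={T0}  "b"  orig:{}
  [3..3]={T0}  "b"  orig:{}
  [4..4]={T0}  "b"  orig:{}
  [5..5]={T0}  "b"  orig:{}
  [6..6]={T1}  "a"  orig:{}
  [0..1]={B}  "bb"
  [1..2]={B}  "bb"
  [2..3]={B}  "bb"
  [3..4]={B}  "bb"
  [4..5]={B}  "bb"
  [5..6]={A,S}  "ba"
  [0..2]=∅  "bbb"
  [1..3]=∅  "bbb"
  [2..4]=∅  "bbb"
  [3..5]=∅  "bbb"
  [4..6]={A,C,S}  "bba"
  [0..3]=∅  "bbbb"
  [1..4]=∅  "bbbb"
  [2..5]=∅  "bbbb"
  [3..6]={A,S}  "bbba"
  [0..4]=∅  "bbbbb"
  [1..5]=∅  "bbbbb"
  [2..6]={A,C,S}  "bbbba"
  [0..5]=∅  "bbbbbb"
  [1..6]={A,S}  "bbbbba"
  [0..6]={A,C,S}  "bbbbbba"

Original NTs in T[0,6] deriving "bbbbbba": ["A", "C", "S"]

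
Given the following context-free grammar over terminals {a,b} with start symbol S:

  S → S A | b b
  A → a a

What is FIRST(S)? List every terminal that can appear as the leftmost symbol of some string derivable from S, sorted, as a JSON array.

Compute FIRST by fixpoint:
iter 1:
  A via A→a a: +{a}
  S via S→b b: +{b}
  FIRST[S]={b}  FIRST[A]={a}
iter 2: (no change)
  FIRST[S]={b}  FIRST[A]={a}

FIRST(S) = ["b"]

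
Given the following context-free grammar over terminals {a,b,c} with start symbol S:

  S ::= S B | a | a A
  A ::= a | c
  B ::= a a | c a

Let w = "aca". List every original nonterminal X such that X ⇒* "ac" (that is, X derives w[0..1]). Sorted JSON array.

Convert to CNF:
  S -> S B | T0 A | a
  A -> a | c
  B -> T0 T0 | T1 T0
  T0 -> a
  T1 -> c

CYK fill — only the sub-triangle for w[0..1]:
  [0..0]={A,S,T0}  "a"  orig:{A,S}
  [1..1]={A,T1}  "c"  orig:{A}
  [0..1]={S}  "ac"

Original NTs in T[0,1] deriving "ac": ["S"]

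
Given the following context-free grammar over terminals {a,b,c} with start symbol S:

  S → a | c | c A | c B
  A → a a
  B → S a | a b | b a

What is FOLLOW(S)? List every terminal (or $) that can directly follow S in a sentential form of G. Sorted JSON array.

FIRST sets, iterate to fixpoint:
round 1:
  A via A→a a: +{a}
  B via B→a b: +{a}
  B via B→b a: +{b}
  S via S→a: +{a}
  S via S→c: +{c}
  FIRST(S)={a,c}  FIRST(A)={a}  FIRST(B)={a,b}
round 2:
  B via B→S a: +{c}
  FIRST(S)={a,c}  FIRST(A)={a}  FIRST(B)={a,b,c}
round 3: done
  FIRST(S)={a,c}  FIRST(A)={a}  FIRST(B)={a,b,c}

Compute FOLLOW by fixpoint:
FOLLOW(S) := {$}
round 1:
  B→S a: FOLLOW(S) ⊇ FIRST(a) = {a}; new: +{a}
  S→c A: FOLLOW(A) ⊇ FOLLOW(S) ⊇ {$,a}; new: +{$,a}
  S→c B: FOLLOW(B) ⊇ FOLLOW(S) ⊇ {$,a}; new: +{$,a}
  S: {$,a}  A: {$,a}  B: {$,a}
round 2: — fixpoint
  S: {$,a}  A: {$,a}  B: {$,a}

FOLLOW(S) = ["$", "a"]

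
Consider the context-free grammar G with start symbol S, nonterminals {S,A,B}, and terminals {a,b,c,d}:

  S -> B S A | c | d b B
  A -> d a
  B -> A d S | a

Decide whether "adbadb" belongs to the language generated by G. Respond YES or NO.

CNF form of G:
  S -> B X4 | T0 X5 | c
  A -> T0 T1
  B -> A X3 | a
  T0 -> d
  T1 -> a
  T2 -> b
  X3 -> T0 S
  X4 -> S A
  X5 -> T2 B

CYK table (by increasing span):
  T[0,0] 'a' = {B,T1}  orig:{B}
  T[1,1] 'd' = {T0}  orig:{}
  T[2,2] 'b' = {T2}  orig:{}
  T[3,3] 'a' = {B,T1}  orig:{B}
  T[4,4] 'd' = {T0}  orig:{}
  T[5,5] 'b' = {T2}  orig:{}
  T[0,1] 'ad' = ∅
  T[1,2] 'db' = ∅
  T[2,3] 'ba' = {X5}  orig:{}
  T[3,4] 'ad' = ∅
  T[4,5] 'db' = ∅
  T[0,2] 'adb' = ∅
  T[1,3] 'dba' = {S}
  T[2,4] 'bad' = ∅
  T[3,5] 'adb' = ∅
  T[0,3] 'adba' = ∅
  T[1,4] 'dbad' = ∅
  T[2,5] 'badb' = ∅
  T[0,4] 'adbad' = ∅
  T[1,5] 'dbadb' = ∅
  T[0,5] 'adbadb' = ∅

S ∉ T[0,5] ⇒ NO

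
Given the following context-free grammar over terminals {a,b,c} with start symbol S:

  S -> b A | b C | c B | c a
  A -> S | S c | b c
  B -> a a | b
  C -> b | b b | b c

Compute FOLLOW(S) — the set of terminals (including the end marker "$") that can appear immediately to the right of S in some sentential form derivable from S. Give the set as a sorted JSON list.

FIRST sets, iterate to fixpoint:
round 1:
  A via A→b c: +{b}
  B via B→a a: +{a}
  B via B→b: +{b}
  C via C→b: +{b}
  S via S→b A: +{b}
  S via S→c B: +{c}
  FIRST(S)={b,c}  FIRST(A)={b}  FIRST(B)={a,b}  FIRST(C)={b}
round 2:
  A via A→S: +{c}
  FIRST(S)={b,c}  FIRST(A)={b,c}  FIRST(B)={a,b}  FIRST(C)={b}
round 3: done
  FIRST(S)={b,c}  FIRST(A)={b,c}  FIRST(B)={a,b}  FIRST(C)={b}

FOLLOW iteration:
initialize: $ ∈ FOLLOW(S)
[1]
  A→S c: FOLLOW(S) ⊇ FIRST(c) = {c}; new: +{c}
  S→b A: FOLLOW(A) ⊇ FOLLOW(S) ⊇ {$,c}; new: +{$,c}
  S→b C: FOLLOW(C) ⊇ FOLLOW(S) ⊇ {$,c}; new: +{$,c}
  S→c B: FOLLOW(B) ⊇ FOLLOW(S) ⊇ {$,c}; new: +{$,c}
  FOLLOW(S)={$,c}  FOLLOW(A)={$,c}  FOLLOW(B)={$,c}  FOLLOW(C)={$,c}
[2] done
  FOLLOW(S)={$,c}  FOLLOW(A)={$,c}  FOLLOW(B)={$,c}  FOLLOW(C)={$,c}

FOLLOW(S) = ["$", "c"]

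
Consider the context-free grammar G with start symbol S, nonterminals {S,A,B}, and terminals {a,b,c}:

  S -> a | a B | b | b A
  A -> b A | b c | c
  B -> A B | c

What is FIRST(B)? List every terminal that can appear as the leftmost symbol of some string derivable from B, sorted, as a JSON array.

FIRST sets, iterate to fixpoint:
[1]
  A via A→b A: +{b}
  A via A→c: +{c}
  B via B→A B: +{b,c}
  S via S→a: +{a}
  S via S→b: +{b}
  FIRST[S]={a,b}  FIRST[A]={b,c}  FIRST[B]={b,c}
[2] (no change)
  FIRST[S]={a,b}  FIRST[A]={b,c}  FIRST[B]={b,c}

FIRST(B) = ["b", "c"]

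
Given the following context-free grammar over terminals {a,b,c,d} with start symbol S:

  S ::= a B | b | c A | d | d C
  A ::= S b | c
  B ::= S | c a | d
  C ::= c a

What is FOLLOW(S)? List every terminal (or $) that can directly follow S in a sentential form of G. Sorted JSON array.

FIRST iteration:
[1]
  A via A→c: +{c}
  B via B→c a: +{c}
  B via B→d: +{d}
  C via C→c a: +{c}
  S via S→a B: +{a}
  S via S→b: +{b}
  S via S→c A: +{c}
  S via S→d: +{d}
  S: {a,b,c,d}  A: {c}  B: {c,d}  C: {c}
[2]
  A via A→S b: +{a,b,d}
  B via B→S: +{a,b}
  S: {a,b,c,d}  A: {a,b,c,d}  B: {a,b,c,d}  C: {c}
[3] (no change)
  S: {a,b,c,d}  A: {a,b,c,d}  B: {a,b,c,d}  C: {c}

FOLLOW sets:
initialize: $ ∈ FOLLOW(S)
iter 1:
  A→S b: FOLLOW(S) ⊇ FIRST(b) = {b}; new: +{b}
  S→a B: FOLLOW(B) ⊇ FOLLOW(S) ⊇ {$,b}; new: +{$,b}
  S→c A: FOLLOW(A) ⊇ FOLLOW(S) ⊇ {$,b}; new: +{$,b}
  S→d C: FOLLOW(C) ⊇ FOLLOW(S) ⊇ {$,b}; new: +{$,b}
  FOLLOW(S)={$,b}  FOLLOW(A)={$,b}  FOLLOW(B)={$,b}  FOLLOW(C)={$,b}
iter 2: — fixpoint
  FOLLOW(S)={$,b}  FOLLOW(A)={$,b}  FOLLOW(B)={$,b}  FOLLOW(C)={$,b}

FOLLOW(S) = ["$", "b"]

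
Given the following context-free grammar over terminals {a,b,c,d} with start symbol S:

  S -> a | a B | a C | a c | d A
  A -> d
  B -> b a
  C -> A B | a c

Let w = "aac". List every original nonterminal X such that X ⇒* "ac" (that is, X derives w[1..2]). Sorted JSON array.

Convert to CNF:
  S -> T1 B | T1 C | T1 T2 | T3 A | a
  A -> d
  B -> T0 T1
  C -> A B | T1 T2
  T0 -> b
  T1 -> a
  T2 -> c
  T3 -> d

Fill CYK table bottom-up, restricted to cells inside w[1..2]:
  [1..1]={S,T1}  "a"  orig:{S}
  [2..2]={T2}  "c"  orig:{}
  [1..2]={C,S}  "ac"

Original NTs in T[1,2] deriving "ac": ["C", "S"]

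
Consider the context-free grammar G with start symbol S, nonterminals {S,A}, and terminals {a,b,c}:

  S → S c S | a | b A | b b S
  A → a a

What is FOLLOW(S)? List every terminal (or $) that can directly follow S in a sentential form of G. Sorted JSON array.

FIRST iteration:
pass 1:
  A via A→a a: +{a}
  S via S→a: +{a}
  S via S→b A: +{b}
  FIRST(S)={a,b}  FIRST(A)={a}
pass 2: — fixpoint
  FIRST(S)={a,b}  FIRST(A)={a}

Compute FOLLOW by fixpoint:
initialize: $ ∈ FOLLOW(S)
iter 1:
  S→S c S: FOLLOW(S) ⊇ FIRST(c) = {c}; new: +{c}
  S→b A: FOLLOW(A) ⊇ FOLLOW(S) ⊇ {$,c}; new: +{$,c}
  S: {$,c}  A: {$,c}
iter 2: (stable)
  S: {$,c}  A: {$,c}

FOLLOW(S) = ["$", "c"]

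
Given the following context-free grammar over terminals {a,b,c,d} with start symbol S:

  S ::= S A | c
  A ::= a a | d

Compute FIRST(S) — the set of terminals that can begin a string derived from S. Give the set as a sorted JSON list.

FIRST iteration:
iter 1:
  A via A→a a: +{a}
  A via A→d: +{d}
  S via S→c: +{c}
  FIRST[S]={c}  FIRST[A]={a,d}
iter 2: — fixpoint
  FIRST[S]={c}  FIRST[A]={a,d}

FIRST(S) = ["c"]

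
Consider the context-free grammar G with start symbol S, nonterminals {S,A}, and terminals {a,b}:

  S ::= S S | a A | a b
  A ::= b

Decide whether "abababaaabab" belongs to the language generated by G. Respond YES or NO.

Convert to CNF:
  S -> S S | T0 A | T0 T1
  A -> b
  T0 -> a
  T1 -> b

CYK table (by increasing span):
  cell(0,0) a: {T0}  orig:{}
  cell(1,1) b: {A,T1}  orig:{A}
  cell(2,2) a: {T0}  orig:{}
  cell(3,3) b: {A,T1}  orig:{A}
  cell(4,4) a: {T0}  orig:{}
  cell(5,5) b: {A,T1}  orig:{A}
  cell(6,6) a: {T0}  orig:{}
  cell(7,7) a: {T0}  orig:{}
  cell(8,8) a: {T0}  orig:{}
  cell(9,9) b: {A,T1}  orig:{A}
  cell(10,10) a: {T0}  orig:{}
  cell(11,11) b: {A,T1}  orig:{A}
  cell(0,1) ab: {S}
  cell(1,2) ba: ∅
  cell(2,3) ab: {S}
  cell(3,4) ba: ∅
  cell(4,5) ab: {S}
  cell(5,6) ba: ∅
  cell(6,7) aa: ∅
  cell(7,8) aa: ∅
  cell(8,9) ab: {S}
  cell(9,10) ba: ∅
  cell(10,11) ab: {S}
  cell(0,2) aba: ∅
  cell(1,3) bab: ∅
  cell(2,4) aba: ∅
  cell(3,5) bab: ∅
  cell(4,6) aba: ∅
  cell(5,7) baa: ∅
  cell(6,8) aaa: ∅
  cell(7,9) aab: ∅
  cell(8,10) aba: ∅
  cell(9,11) bab: ∅
  cell(0,3) abab: {S}
  cell(1,4) baba: ∅
  cell(2,5) abab: {S}
  cell(3,6) baba: ∅
  cell(4,7) abaa: ∅
  cell(5,8) baaa: ∅
  cell(6,9) aaab: ∅
  cell(7,10) aaba: ∅
  cell(8,11) abab: {S}
  cell(0,4) ababa: ∅
  cell(1,5) babab: ∅
  cell(2,6) ababa: ∅
  cell(3,7) babaa: ∅
  cell(4,8) abaaa: ∅
  cell(5,9) baaab: ∅
  cell(6,10) aaaba: ∅
  cell(7,11) aabab: ∅
  cell(0,5) ababab: {S}
  cell(1,6) bababa: ∅
  cell(2,7) ababaa: ∅
  cell(3,8) babaaa: ∅
  cell(4,9) abaaab: ∅
  cell(5,10) baaaba: ∅
  cell(6,11) aaabab: ∅
  cell(0,6) abababa: ∅
  cell(1,7) bababaa: ∅
  cell(2,8) ababaaa: ∅
  cell(3,9) babaaab: ∅
  cell(4,10) abaaaba: ∅
  cell(5,11) baaabab: ∅
  cell(0,7) abababaa: ∅
  cell(1,8) bababaaa: ∅
  cell(2,9) ababaaab: ∅
  cell(3,10) babaaaba: ∅
  cell(4,11) abaaabab: ∅
  cell(0,8) abababaaa: ∅
  cell(1,9) bababaaab: ∅
  cell(2,10) ababaaaba: ∅
  cell(3,11) babaaabab: ∅
  cell(0,9) abababaaab: ∅
  cell(1,10) bababaaaba: ∅
  cell(2,11) ababaaabab: ∅
  cell(0,10) abababaaaba: ∅
  cell(1,11) bababaaabab: ∅
  cell(0,11) abababaaabab: ∅

S ∉ T[0,11] ⇒ NO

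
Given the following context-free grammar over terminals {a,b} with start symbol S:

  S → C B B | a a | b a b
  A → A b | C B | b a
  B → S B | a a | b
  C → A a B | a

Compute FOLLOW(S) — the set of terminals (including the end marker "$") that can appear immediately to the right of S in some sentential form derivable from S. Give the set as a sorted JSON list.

Compute FIRST by fixpoint:
pass 1:
  A via A→b a: +{b}
  B via B→a a: +{a}
  B via B→b: +{b}
  C via C→A a B: +{b}
  C via C→a: +{a}
  S via S→C B B: +{a,b}
  S: {a,b}  A: {b}  B: {a,b}  C: {a,b}
pass 2:
  A via A→C B: +{a}
  S: {a,b}  A: {a,b}  B: {a,b}  C: {a,b}
pass 3: (stable)
  S: {a,b}  A: {a,b}  B: {a,b}  C: {a,b}

FOLLOW iteration:
seed FOLLOW(S) with $
iter 1:
  A→A b: FOLLOW(A) ⊇ FIRST(b) = {b}; new: +{b}
  A→C B: FOLLOW(C) ⊇ FIRST(B) = {a,b}; new: +{a,b}
  A→C B: FOLLOW(B) ⊇ FOLLOW(A) ⊇ {b}; new: +{b}
  B→S B: FOLLOW(S) ⊇ FIRST(B) = {a,b}; new: +{a,b}
  C→A a B: FOLLOW(A) ⊇ FIRST(a) = {a}; new: +{a}
  C→A a B: FOLLOW(B) ⊇ FOLLOW(C) ⊇ {a,b}; new: +{a}
  S→C B B: FOLLOW(B) ⊇ FOLLOW(S) ⊇ {$,a,b}; new: +{$}
  S: {$,a,b}  A: {a,b}  B: {$,a,b}  C: {a,b}
iter 2: (stable)
  S: {$,a,b}  A: {a,b}  B: {$,a,b}  C: {a,b}

FOLLOW(S) = ["$", "a", "b"]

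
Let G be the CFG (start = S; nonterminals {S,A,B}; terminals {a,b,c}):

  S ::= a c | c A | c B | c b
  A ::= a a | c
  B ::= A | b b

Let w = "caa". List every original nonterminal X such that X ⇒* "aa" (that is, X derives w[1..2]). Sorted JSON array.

Convert to CNF:
  S -> T0 T2 | T2 A | T2 B | T2 T1
  A -> T0 T0 | c
  B -> T0 T0 | T1 T1 | c
  T0 -> a
  T1 -> b
  T2 -> c

CYK table (by increasing span), restricted to cells inside w[1..2]:
  cell(1,1) a: {T0}  orig:{}
  cell(2,2) a: {T0}  orig:{}
  cell(1,2) aa: {A,B}

Original NTs in T[1,2] deriving "aa": ["A", "B"]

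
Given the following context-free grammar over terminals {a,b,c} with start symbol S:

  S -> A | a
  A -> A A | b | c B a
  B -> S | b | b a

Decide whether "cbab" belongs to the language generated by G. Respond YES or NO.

CNF form of G:
  S -> A A | T0 X5 | a | b
  A -> A A | T0 X3 | b
  B -> A A | T0 X4 | T2 T1 | a | b
  T0 -> c
  T1 -> a
  T2 -> b
  X3 -> B T1
  X4 -> B T1
  X5 -> B T1

Fill CYK table bottom-up:
  cell(0,0) c: {T0}  orig:{}
  cell(1,1) b: {A,B,S,T2}  orig:{A,B,S}
  cell(2,2) a: {B,S,T1}  orig:{B,S}
  cell(3,3) b: {A,B,S,T2}  orig:{A,B,S}
  cell(0,1) cb: ∅
  cell(1,2) ba: {B,X3,X4,X5}  orig:{B}
  cell(2,3) ab: ∅
  cell(0,2) cba: {A,B,S}
  cell(1,3) bab: ∅
  cell(0,3) cbab: {A,B,S}

S ∈ T[0,3] ⇒ YES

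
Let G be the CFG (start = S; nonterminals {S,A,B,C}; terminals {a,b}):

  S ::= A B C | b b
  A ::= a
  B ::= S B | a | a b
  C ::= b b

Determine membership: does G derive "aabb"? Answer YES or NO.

Convert to CNF:
  S -> A X2 | T1 T1
  A -> a
  B -> S B | T0 T1 | a
  C -> T1 T1
  T0 -> a
  T1 -> b
  X2 -> B C

CYK fill:
  [0..0]={A,B,T0}  "a"  orig:{A,B}
  [1..1]={A,B,T0}  "a"  orig:{A,B}
  [2..2]={T1}  "b"  orig:{}
  [3..3]={T1}  "b"  orig:{}
  [0..1]=∅  "aa"
  [1..2]={B}  "ab"
  [2..3]={C,S}  "bb"
  [0..2]=∅  "aab"
  [1..3]={X2}  "abb"  orig:{}
  [0..3]={S}  "aabb"

S ∈ T[0,3] ⇒ YES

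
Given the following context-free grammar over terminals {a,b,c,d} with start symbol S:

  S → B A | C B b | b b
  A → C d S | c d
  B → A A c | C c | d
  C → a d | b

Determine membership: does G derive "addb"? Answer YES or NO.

CNF form of G:
  S -> B A | C X6 | T3 T3
  A -> C X4 | T1 T0
  B -> A X5 | C T1 | d
  C -> T2 T0 | b
  T0 -> d
  T1 -> c
  T2 -> a
  T3 -> b
  X4 -> T0 S
  X5 -> A T1
  X6 -> B T3

CYK fill:
  cell(0,0) a: {T2}  orig:{}
  cell(1,1) d: {B,T0}  orig:{B}
  cell(2,2) d: {B,T0}  orig:{B}
  cell(3,3) b: {C,T3}  orig:{C}
  cell(0,1) ad: {C}
  cell(1,2) dd: ∅
  cell(2,3) db: {X6}  orig:{}
  cell(0,2) add: ∅
  cell(1,3) ddb: ∅
  cell(0,3) addb: {S}

S ∈ T[0,3] ⇒ YES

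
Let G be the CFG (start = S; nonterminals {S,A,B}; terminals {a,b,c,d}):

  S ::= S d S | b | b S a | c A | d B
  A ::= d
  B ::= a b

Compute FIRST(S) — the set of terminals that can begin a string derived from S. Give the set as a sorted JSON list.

Compute FIRST by fixpoint:
iter 1:
  A via A→d: +{d}
  B via B→a b: +{a}
  S via S→b: +{b}
  S via S→c A: +{c}
  S via S→d B: +{d}
  FIRST[S]={b,c,d}  FIRST[A]={d}  FIRST[B]={a}
iter 2: (stable)
  FIRST[S]={b,c,d}  FIRST[A]={d}  FIRST[B]={a}

FIRST(S) = ["b", "c", "d"]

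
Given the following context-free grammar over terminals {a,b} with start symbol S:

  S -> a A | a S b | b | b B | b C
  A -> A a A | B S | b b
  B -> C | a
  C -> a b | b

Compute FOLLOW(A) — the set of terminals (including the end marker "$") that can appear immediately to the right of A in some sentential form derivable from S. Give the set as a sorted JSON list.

FIRST iteration:
iter 1:
  A via A→b b: +{b}
  B via B→a: +{a}
  C via C→a b: +{a}
  C via C→b: +{b}
  S via S→a A: +{a}
  S via S→b: +{b}
  S: {a,b}  A: {b}  B: {a}  C: {a,b}
iter 2:
  A via A→B S: +{a}
  B via B→C: +{b}
  S: {a,b}  A: {a,b}  B: {a,b}  C: {a,b}
iter 3: (stable)
  S: {a,b}  A: {a,b}  B: {a,b}  C: {a,b}

FOLLOW sets:
initialize: $ ∈ FOLLOW(S)
iter 1:
  A→A a A: FOLLOW(A) ⊇ FIRST(a) = {a}; new: +{a}
  A→B S: FOLLOW(B) ⊇ FIRST(S) = {a,b}; new: +{a,b}
  A→B S: FOLLOW(S) ⊇ FOLLOW(A) ⊇ {a}; new: +{a}
  B→C: FOLLOW(C) ⊇ FOLLOW(B) ⊇ {a,b}; new: +{a,b}
  S→a A: FOLLOW(A) ⊇ FOLLOW(S) ⊇ {$,a}; new: +{$}
  S→a S b: FOLLOW(S) ⊇ FIRST(b) = {b}; new: +{b}
  S→b B: FOLLOW(B) ⊇ FOLLOW(S) ⊇ {$,a,b}; new: +{$}
  S→b C: FOLLOW(C) ⊇ FOLLOW(S) ⊇ {$,a,b}; new: +{$}
  FOLLOW(S)={$,a,b}  FOLLOW(A)={$,a}  FOLLOW(B)={$,a,b}  FOLLOW(C)={$,a,b}
iter 2:
  S→a A: FOLLOW(A) ⊇ FOLLOW(S) ⊇ {$,a,b}; new: +{b}
  FOLLOW(S)={$,a,b}  FOLLOW(A)={$,a,b}  FOLLOW(B)={$,a,b}  FOLLOW(C)={$,a,b}
iter 3: done
  FOLLOW(S)={$,a,b}  FOLLOW(A)={$,a,b}  FOLLOW(B)={$,a,b}  FOLLOW(C)={$,a,b}

FOLLOW(A) = ["$", "a", "b"]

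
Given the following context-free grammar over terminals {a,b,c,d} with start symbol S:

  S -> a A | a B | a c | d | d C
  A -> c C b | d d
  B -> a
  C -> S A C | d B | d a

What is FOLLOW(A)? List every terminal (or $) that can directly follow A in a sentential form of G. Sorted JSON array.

FIRST iteration:
round 1:
  A via A→c C b: +{c}
  A via A→d d: +{d}
  B via B→a: +{a}
  C via C→d B: +{d}
  S via S→a A: +{a}
  S via S→d: +{d}
  S: {a,d}  A: {c,d}  B: {a}  C: {d}
round 2:
  C via C→S A C: +{a}
  S: {a,d}  A: {c,d}  B: {a}  C: {a,d}
round 3: (no change)
  S: {a,d}  A: {c,d}  B: {a}  C: {a,d}

FOLLOW iteration:
FOLLOW(S) := {$}
iter 1:
  A→c C b: FOLLOW(C) ⊇ FIRST(b) = {b}; new: +{b}
  C→S A C: FOLLOW(S) ⊇ FIRST(A) = {c,d}; new: +{c,d}
  C→S A C: FOLLOW(A) ⊇ FIRST(C) = {a,d}; new: +{a,d}
  C→d B: FOLLOW(B) ⊇ FOLLOW(C) ⊇ {b}; new: +{b}
  S→a A: FOLLOW(A) ⊇ FOLLOW(S) ⊇ {$,c,d}; new: +{$,c}
  S→a B: FOLLOW(B) ⊇ FOLLOW(S) ⊇ {$,c,d}; new: +{$,c,d}
  S→d C: FOLLOW(C) ⊇ FOLLOW(S) ⊇ {$,c,d}; new: +{$,c,d}
  S: {$,c,d}  A: {$,a,c,d}  B: {$,b,c,d}  C: {$,b,c,d}
iter 2: — fixpoint
  S: {$,c,d}  A: {$,a,c,d}  B: {$,b,c,d}  C: {$,b,c,d}

FOLLOW(A) = ["$", "a", "c", "d"]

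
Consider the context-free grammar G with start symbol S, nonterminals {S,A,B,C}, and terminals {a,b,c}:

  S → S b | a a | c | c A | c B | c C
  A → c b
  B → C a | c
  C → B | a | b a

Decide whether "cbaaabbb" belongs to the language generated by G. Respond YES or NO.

CNF form of G:
  S -> S T1 | T0 A | T0 B | T0 C | T2 T2 | c
  A -> T0 T1
  B -> C T2 | c
  C -> C T2 | T1 T2 | a | c
  T0 -> c
  T1 -> b
  T2 -> a

CYK table (by increasing span):
  T[0,0] 'c' = {B,C,S,T0}  orig:{B,C,S}
  T[1,1] 'b' = {T1}  orig:{}
  T[2,2] 'a' = {C,T2}  orig:{C}
  T[3,3] 'a' = {C,T2}  orig:{C}
  T[4,4] 'a' = {C,T2}  orig:{C}
  T[5,5] 'b' = {T1}  orig:{}
  T[6,6] 'b' = {T1}  orig:{}
  T[7,7] 'b' = {T1}  orig:{}
  T[0,1] 'cb' = {A,S}
  T[1,2] 'ba' = {C}
  T[2,3] 'aa' = {B,C,S}
  T[3,4] 'aa' = {B,C,S}
  T[4,5] 'ab' = ∅
  T[5,6] 'bb' = ∅
  T[6,7] 'bb' = ∅
  T[0,2] 'cba' = {S}
  T[1,3] 'baa' = {B,C}
  T[2,4] 'aaa' = {B,C}
  T[3,5] 'aab' = {S}
  T[4,6] 'abb' = ∅
  T[5,7] 'bbb' = ∅
  T[0,3] 'cbaa' = {S}
  T[1,4] 'baaa' = {B,C}
  T[2,5] 'aaab' = ∅
  T[3,6] 'aabb' = {S}
  T[4,7] 'abbb' = ∅
  T[0,4] 'cbaaa' = {S}
  T[1,5] 'baaab' = ∅
  T[2,6] 'aaabb' = ∅
  T[3,7] 'aabbb' = {S}
  T[0,5] 'cbaaab' = {S}
  T[1,6] 'baaabb' = ∅
  T[2,7] 'aaabbb' = ∅
  T[0,6] 'cbaaabb' = {S}
  T[1,7] 'baaabbb' = ∅
  T[0,7] 'cbaaabbb' = {S}

S ∈ T[0,7] ⇒ YES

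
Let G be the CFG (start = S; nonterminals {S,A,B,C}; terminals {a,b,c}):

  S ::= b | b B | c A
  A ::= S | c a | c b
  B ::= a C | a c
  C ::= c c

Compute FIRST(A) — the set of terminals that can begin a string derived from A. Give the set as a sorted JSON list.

Compute FIRST by fixpoint:
[1]
  A via A→c a: +{c}
  B via B→a C: +{a}
  C via C→c c: +{c}
  S via S→b: +{b}
  S via S→c A: +{c}
  FIRST(S)={b,c}  FIRST(A)={c}  FIRST(B)={a}  FIRST(C)={c}
[2]
  A via A→S: +{b}
  FIRST(S)={b,c}  FIRST(A)={b,c}  FIRST(B)={a}  FIRST(C)={c}
[3] done
  FIRST(S)={b,c}  FIRST(A)={b,c}  FIRST(B)={a}  FIRST(C)={c}

FIRST(A) = ["b", "c"]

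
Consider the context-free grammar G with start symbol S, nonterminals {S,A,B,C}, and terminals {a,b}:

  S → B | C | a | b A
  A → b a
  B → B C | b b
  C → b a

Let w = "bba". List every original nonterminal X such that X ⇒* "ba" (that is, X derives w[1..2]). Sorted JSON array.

Convert to CNF:
  S -> B C | T0 A | T0 T0 | T0 T1 | a
  A -> T0 T1
  B -> B C | T0 T0
  C -> T0 T1
  T0 -> b
  T1 -> a

CYK table (by increasing span), restricted to cells inside w[1..2]:
  T[1,1] 'b' = {T0}  orig:{}
  T[2,2] 'a' = {S,T1}  orig:{S}
  T[1,2] 'ba' = {A,C,S}

Original NTs in T[1,2] deriving "ba": ["A", "C", "S"]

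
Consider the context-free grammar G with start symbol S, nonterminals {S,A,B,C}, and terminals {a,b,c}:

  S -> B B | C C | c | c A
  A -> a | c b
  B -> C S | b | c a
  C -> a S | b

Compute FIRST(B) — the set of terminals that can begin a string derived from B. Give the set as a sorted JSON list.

Compute FIRST by fixpoint:
iter 1:
  A via A→a: +{a}
  A via A→c b: +{c}
  B via B→b: +{b}
  B via B→c a: +{c}
  C via C→a S: +{a}
  C via C→b: +{b}
  S via S→B B: +{b,c}
  S via S→C C: +{a}
  FIRST(S)={a,b,c}  FIRST(A)={a,c}  FIRST(B)={b,c}  FIRST(C)={a,b}
iter 2:
  B via B→C S: +{a}
  FIRST(S)={a,b,c}  FIRST(A)={a,c}  FIRST(B)={a,b,c}  FIRST(C)={a,b}
iter 3: (no change)
  FIRST(S)={a,b,c}  FIRST(A)={a,c}  FIRST(B)={a,b,c}  FIRST(C)={a,b}

FIRST(B) = ["a", "b", "c"]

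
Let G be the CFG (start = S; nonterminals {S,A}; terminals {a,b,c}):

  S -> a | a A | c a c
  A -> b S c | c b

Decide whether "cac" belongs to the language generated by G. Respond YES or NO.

Convert to CNF:
  S -> T1 X4 | T2 A | a
  A -> T0 X3 | T1 T0
  T0 -> b
  T1 -> c
  T2 -> a
  X3 -> S T1
  X4 -> T2 T1

CYK fill:
  cell(0,0) c: {T1}  orig:{}
  cell(1,1) a: {S,T2}  orig:{S}
  cell(2,2) c: {T1}  orig:{}
  cell(0,1) ca: ∅
  cell(1,2) ac: {X3,X4}  orig:{}
  cell(0,2) cac: {S}

S ∈ T[0,2] ⇒ YES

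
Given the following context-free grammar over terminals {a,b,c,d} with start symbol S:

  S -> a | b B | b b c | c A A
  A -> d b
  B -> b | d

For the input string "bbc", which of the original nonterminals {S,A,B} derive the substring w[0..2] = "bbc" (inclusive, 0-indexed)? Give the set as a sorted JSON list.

Convert to CNF:
  S -> T1 B | T1 X3 | T2 X4 | a
  A -> T0 T1
  B -> b | d
  T0 -> d
  T1 -> b
  T2 -> c
  X3 -> T1 T2
  X4 -> A A

CYK fill (cells [i..j] with 0 ≤ i ≤ j ≤ 2 only):
  T[0,0] 'b' = {B,T1}  orig:{B}
  T[1,1] 'b' = {B,T1}  orig:{B}
  T[2,2] 'c' = {T2}  orig:{}
  T[0,1] 'bb' = {S}
  T[1,2] 'bc' = {X3}  orig:{}
  T[0,2] 'bbc' = {S}

Original NTs in T[0,2] deriving "bbc": ["S"]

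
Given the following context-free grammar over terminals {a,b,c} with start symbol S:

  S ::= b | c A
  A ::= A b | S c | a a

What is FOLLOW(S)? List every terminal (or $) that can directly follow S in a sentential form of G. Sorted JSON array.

FIRST iteration:
round 1:
  A via A→a a: +{a}
  S via S→b: +{b}
  S via S→c A: +{c}
  S: {b,c}  A: {a}
round 2:
  A via A→S c: +{b,c}
  S: {b,c}  A: {a,b,c}
round 3: done
  S: {b,c}  A: {a,b,c}

FOLLOW sets:
seed FOLLOW(S) with $
pass 1:
  A→A b: FOLLOW(A) ⊇ FIRST(b) = {b}; new: +{b}
  A→S c: FOLLOW(S) ⊇ FIRST(c) = {c}; new: +{c}
  S→c A: FOLLOW(A) ⊇ FOLLOW(S) ⊇ {$,c}; new: +{$,c}
  S: {$,c}  A: {$,b,c}
pass 2: (no change)
  S: {$,c}  A: {$,b,c}

FOLLOW(S) = ["$", "c"]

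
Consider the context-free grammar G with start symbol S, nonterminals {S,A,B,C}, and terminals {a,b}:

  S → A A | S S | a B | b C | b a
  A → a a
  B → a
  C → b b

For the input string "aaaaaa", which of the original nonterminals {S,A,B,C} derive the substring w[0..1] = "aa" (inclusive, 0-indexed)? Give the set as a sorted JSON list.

CNF form of G:
  S -> A A | S S | T0 B | T1 C | T1 T0
  A -> T0 T0
  B -> a
  C -> T1 T1
  T0 -> a
  T1 -> b

CYK fill — only the sub-triangle for w[0..1]:
  T[0,0] 'a' = {B,T0}  orig:{B}
  T[1,1] 'a' = {B,T0}  orig:{B}
  T[0,1] 'aa' = {A,S}

Original NTs in T[0,1] deriving "aa": ["A", "S"]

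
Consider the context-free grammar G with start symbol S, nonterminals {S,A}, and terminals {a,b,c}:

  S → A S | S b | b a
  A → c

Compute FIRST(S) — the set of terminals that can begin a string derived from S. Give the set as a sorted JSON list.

FIRST sets, iterate to fixpoint:
round 1:
  A via A→c: +{c}
  S via S→A S: +{c}
  S via S→b a: +{b}
  FIRST(S)={b,c}  FIRST(A)={c}
round 2: (no change)
  FIRST(S)={b,c}  FIRST(A)={c}

FIRST(S) = ["b", "c"]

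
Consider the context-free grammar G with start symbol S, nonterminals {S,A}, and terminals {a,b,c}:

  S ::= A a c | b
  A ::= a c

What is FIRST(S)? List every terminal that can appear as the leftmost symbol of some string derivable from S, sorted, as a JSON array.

Compute FIRST by fixpoint:
[1]
  A via A→a c: +{a}
  S via S→A a c: +{a}
  S via S→b: +{b}
  FIRST[S]={a,b}  FIRST[A]={a}
[2] — fixpoint
  FIRST[S]={a,b}  FIRST[A]={a}

FIRST(S) = ["a", "b"]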